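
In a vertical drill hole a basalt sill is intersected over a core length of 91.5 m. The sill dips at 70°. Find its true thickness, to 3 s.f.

31.3 m

True thickness t = h · cos(dip) = 91.5 × cos 70°
t = 91.5 × 0.3420 = 31.295 m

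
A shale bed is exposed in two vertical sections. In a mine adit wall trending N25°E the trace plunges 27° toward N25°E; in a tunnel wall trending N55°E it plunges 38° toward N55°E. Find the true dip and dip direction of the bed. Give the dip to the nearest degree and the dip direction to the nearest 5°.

Each apparent-dip line lies in the plane. As unit vectors (x east, y north, z up), v₁ plunges 27°→N25°E and v₂ plunges 38°→N55°E.
Cross product v₁ × v₂ gives the pole to the plane: n ∝ (0.292, 0.061, 0.351).
True dip = arccos(n_z / |n|) = arccos(0.7620) = 40.4°.
Dip direction = atan2(0.292, 0.061) = 78° (azimuth of n's horizontal projection).

true dip 40°, dip direction 080°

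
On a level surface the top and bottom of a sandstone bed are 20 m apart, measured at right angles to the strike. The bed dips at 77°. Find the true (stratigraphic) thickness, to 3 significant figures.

True thickness t = w · sin(dip) = 20 × sin 77°
t = 20 × 0.9744 = 19.487 m

19.5 m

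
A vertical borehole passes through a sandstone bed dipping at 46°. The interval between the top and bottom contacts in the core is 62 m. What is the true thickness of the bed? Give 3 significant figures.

True thickness t = h · cos(dip) = 62 × cos 46°
t = 62 × 0.6947 = 43.069 m

43.1 m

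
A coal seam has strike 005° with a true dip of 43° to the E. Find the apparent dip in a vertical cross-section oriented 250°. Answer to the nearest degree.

The strike is 005° and the section trends 250°; the acute angle between them is β = 65°.
tan(apparent dip) = tan 43° · sin 65° = 0.8451
α = arctan(0.8451) = 40.20°

40°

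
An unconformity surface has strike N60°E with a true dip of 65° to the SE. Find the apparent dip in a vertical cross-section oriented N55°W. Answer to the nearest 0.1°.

62.8°

Angle between strike (N60°E) and section (N55°W): β = 65°.
tan(apparent dip) = tan 65° · sin 65° = 1.9436
α = arctan(1.9436) = 62.77°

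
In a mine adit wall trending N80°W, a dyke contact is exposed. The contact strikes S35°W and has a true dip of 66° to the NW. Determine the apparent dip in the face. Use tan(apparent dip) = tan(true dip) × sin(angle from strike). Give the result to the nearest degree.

The strike is S35°W and the section trends N80°W; the acute angle between them is β = 65°.
tan(apparent dip) = tan 66° · sin 65° = 2.0356
apparent dip = arctan 2.0356 = 63.84°

64°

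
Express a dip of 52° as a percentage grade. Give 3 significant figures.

grade % = 100 × tan 52° = 100 × 1.2799

128%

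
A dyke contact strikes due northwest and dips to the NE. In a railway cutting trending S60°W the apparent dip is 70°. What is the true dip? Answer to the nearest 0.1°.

β = acute angle between strike due northwest and section S60°W = 75°.
tan(true dip) = tan 70° / sin 75° = 2.8444
true dip = arctan 2.8444 = 70.63°

70.6°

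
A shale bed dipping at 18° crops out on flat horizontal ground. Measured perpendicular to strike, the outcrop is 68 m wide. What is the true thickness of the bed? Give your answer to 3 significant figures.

True thickness t = w · sin(dip) = 68 × sin 18°
t = 68 × 0.3090 = 21.013 m

21.0 m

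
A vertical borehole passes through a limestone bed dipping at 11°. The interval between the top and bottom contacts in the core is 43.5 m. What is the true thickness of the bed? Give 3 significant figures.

True thickness t = h · cos(dip) = 43.5 × cos 11°
t = 43.5 × 0.9816 = 42.701 m

42.7 m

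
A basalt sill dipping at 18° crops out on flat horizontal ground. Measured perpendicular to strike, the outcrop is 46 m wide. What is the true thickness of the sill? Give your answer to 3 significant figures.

14.2 m

True thickness t = w · sin(dip) = 46 × sin 18°
t = 46 × 0.3090 = 14.215 m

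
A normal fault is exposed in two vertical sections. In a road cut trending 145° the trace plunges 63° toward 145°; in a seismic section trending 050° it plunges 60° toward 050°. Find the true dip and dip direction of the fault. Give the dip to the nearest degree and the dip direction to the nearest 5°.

true dip 70°, dip direction 100°

Represent each trace as a vector plunging at its apparent dip toward its trend (east-north-up frame): v₁ = (0.260, -0.372, -0.891), v₂ = (0.383, 0.321, -0.866).
Cross product v₁ × v₂ gives the pole to the plane: n ∝ (0.608, -0.116, 0.226).
Dip δ = arctan(|n_h|/n_z) = arctan(0.619/0.226) = 69.9°.
Dip direction = azimuth of (n_x, n_y) = atan2(0.608, -0.116) = 101°.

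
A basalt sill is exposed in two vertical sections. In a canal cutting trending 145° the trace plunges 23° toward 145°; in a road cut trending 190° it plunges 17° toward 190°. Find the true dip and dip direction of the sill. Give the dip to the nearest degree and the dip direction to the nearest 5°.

Represent each trace as a vector plunging at its apparent dip toward its trend (east-north-up frame): v₁ = (0.528, -0.754, -0.391), v₂ = (-0.166, -0.942, -0.292).
The plane normal is n = v₁ × v₂ ∝ (0.148, -0.219, 0.622).
True dip = arccos(n_z / |n|) = arccos(0.9205) = 23.0°.
The horizontal component of n points toward azimuth atan2(n_x, n_y) = 146°, the dip direction.

true dip 23°, dip direction 145°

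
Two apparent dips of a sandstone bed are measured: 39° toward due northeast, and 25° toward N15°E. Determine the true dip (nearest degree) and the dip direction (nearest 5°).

The two traces are lines in the plane: v₁ = (sin 45°·cos 39°, cos 45°·cos 39°, −sin 39°), v₂ = (sin 15°·cos 25°, cos 15°·cos 25°, −sin 25°).
n = v₁ × v₂ = (0.319, 0.085, 0.352) (taken with n_z > 0).
Dip δ = arctan(|n_h|/n_z) = arctan(0.330/0.352) = 43.1°.
Dip direction = azimuth of (n_x, n_y) = atan2(0.319, 0.085) = 75°.

true dip 43°, dip direction 075°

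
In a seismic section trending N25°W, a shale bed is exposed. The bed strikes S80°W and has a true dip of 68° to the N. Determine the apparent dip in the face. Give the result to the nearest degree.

The section lies 75° from the strike.
tan(apparent dip) = tan 68° · sin 75° = 2.3908
apparent dip = arctan 2.3908 = 67.30°

67°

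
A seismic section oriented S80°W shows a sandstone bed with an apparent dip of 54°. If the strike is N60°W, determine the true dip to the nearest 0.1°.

The section is 40° from the strike.
tan(true dip) = tan 54° / sin 40° = 2.1413
true dip = arctan 2.1413 = 64.97°

65.0°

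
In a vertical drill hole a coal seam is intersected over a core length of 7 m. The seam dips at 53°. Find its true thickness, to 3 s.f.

4.21 m

True thickness t = h · cos(dip) = 7 × cos 53°
t = 7 × 0.6018 = 4.213 m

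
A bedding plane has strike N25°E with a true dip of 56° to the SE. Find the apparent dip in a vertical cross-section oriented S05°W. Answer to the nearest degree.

The strike is N25°E and the section trends S05°W; the acute angle between them is β = 20°.
tan(apparent dip) = tan 56° · sin 20° = 0.5071
apparent dip = arctan 0.5071 = 26.89°

27°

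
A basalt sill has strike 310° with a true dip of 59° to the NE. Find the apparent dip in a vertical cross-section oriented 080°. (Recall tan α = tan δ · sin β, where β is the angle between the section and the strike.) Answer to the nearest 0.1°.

The section lies 50° from the strike.
tan α = tan 59° × sin 50° = 1.6643 × 0.7660 = 1.2749
α = arctan(1.2749) = 51.89°

51.9°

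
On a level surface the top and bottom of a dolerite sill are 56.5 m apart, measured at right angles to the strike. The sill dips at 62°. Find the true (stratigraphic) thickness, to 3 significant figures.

49.9 m

True thickness t = w · sin(dip) = 56.5 × sin 62°
t = 56.5 × 0.8829 = 49.887 m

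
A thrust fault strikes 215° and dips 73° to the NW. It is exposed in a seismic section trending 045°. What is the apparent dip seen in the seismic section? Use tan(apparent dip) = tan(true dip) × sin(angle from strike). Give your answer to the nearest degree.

30°

Angle between strike (215°) and section (045°): β = 10°.
tan α = tan 73° × sin 10° = 3.2709 × 0.1736 = 0.5680
α = arctan(0.5680) = 29.60°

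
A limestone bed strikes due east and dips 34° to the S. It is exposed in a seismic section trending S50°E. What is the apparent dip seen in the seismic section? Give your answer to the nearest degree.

The section lies 40° from the strike.
tan α = tan 34° × sin 40° = 0.6745 × 0.6428 = 0.4336
α = arctan(0.4336) = 23.44°

23°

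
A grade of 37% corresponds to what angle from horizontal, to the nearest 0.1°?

20.3°

tan θ = 37/100 = 0.3700
θ = arctan(0.3700) = 20.30°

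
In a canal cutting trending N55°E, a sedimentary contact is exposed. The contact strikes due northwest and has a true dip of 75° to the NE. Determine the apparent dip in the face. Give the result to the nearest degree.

75°

The section lies 80° from the strike.
tan α = tan 75° × sin 80° = 3.7321 × 0.9848 = 3.6754
apparent dip = arctan 3.6754 = 74.78°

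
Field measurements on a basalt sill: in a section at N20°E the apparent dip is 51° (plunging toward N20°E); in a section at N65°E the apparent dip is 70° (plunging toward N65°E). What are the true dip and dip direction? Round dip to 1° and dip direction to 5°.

Each apparent-dip line lies in the plane. As unit vectors (x east, y north, z up), v₁ plunges 51°→N20°E and v₂ plunges 70°→N65°E.
n = v₁ × v₂ = (0.443, 0.039, 0.152) (taken with n_z > 0).
tan δ = √(n_x²+n_y²)/n_z = 0.445/0.152, so δ = 71.1°.
Dip direction = atan2(0.443, 0.039) = 85° (azimuth of n's horizontal projection).

true dip 71°, dip direction 085°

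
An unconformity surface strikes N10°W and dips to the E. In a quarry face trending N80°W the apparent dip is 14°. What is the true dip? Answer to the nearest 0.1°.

14.9°

β = acute angle between strike N10°W and section N80°W = 70°.
tan δ = tan α / sin β = tan 14° / sin 70° = 0.2493 / 0.9397 = 0.2653
true dip = arctan 0.2653 = 14.86°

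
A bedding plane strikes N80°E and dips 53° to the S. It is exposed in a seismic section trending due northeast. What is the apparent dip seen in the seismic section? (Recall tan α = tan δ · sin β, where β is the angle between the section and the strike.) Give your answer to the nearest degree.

Angle between strike (N80°E) and section (due northeast): β = 35°.
tan(apparent dip) = tan 53° · sin 35° = 0.7612
apparent dip = arctan 0.7612 = 37.28°

37°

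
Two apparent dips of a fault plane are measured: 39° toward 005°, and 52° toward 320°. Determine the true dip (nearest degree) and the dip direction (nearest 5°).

true dip 52°, dip direction 315°

Represent each trace as a vector plunging at its apparent dip toward its trend (east-north-up frame): v₁ = (0.068, 0.774, -0.629), v₂ = (-0.396, 0.472, -0.788).
The plane normal is n = v₁ × v₂ ∝ (-0.313, 0.302, 0.338).
tan δ = √(n_x²+n_y²)/n_z = 0.435/0.338, so δ = 52.2°.
Dip direction = azimuth of (n_x, n_y) = atan2(-0.313, 0.302) = 314°.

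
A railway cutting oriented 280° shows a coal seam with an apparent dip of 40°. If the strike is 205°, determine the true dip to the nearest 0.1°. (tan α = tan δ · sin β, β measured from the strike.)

The section is 75° from the strike.
tan δ = tan α / sin β = tan 40° / sin 75° = 0.8391 / 0.9659 = 0.8687
true dip = arctan 0.8687 = 40.98°

41.0°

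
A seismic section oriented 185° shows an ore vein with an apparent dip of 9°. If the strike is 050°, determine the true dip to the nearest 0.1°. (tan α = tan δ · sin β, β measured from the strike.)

12.6°

β = acute angle between strike 050° and section 185° = 45°.
tan δ = tan α / sin β = tan 9° / sin 45° = 0.1584 / 0.7071 = 0.2240
δ = arctan(0.2240) = 12.63°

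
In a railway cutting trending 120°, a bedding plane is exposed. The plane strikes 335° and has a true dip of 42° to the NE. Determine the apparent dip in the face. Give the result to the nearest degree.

27°

The strike is 335° and the section trends 120°; the acute angle between them is β = 35°.
tan(apparent dip) = tan 42° · sin 35° = 0.5165
apparent dip = arctan 0.5165 = 27.31°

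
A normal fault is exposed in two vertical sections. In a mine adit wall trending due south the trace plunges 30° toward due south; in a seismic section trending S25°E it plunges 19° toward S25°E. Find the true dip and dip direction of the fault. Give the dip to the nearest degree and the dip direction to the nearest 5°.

true dip 36°, dip direction 215°

Each apparent-dip line lies in the plane. As unit vectors (x east, y north, z up), v₁ plunges 30°→due south and v₂ plunges 19°→S25°E.
The plane normal is n = v₁ × v₂ ∝ (-0.147, -0.200, 0.346).
tan δ = √(n_x²+n_y²)/n_z = 0.248/0.346, so δ = 35.6°.
Dip direction = azimuth of (n_x, n_y) = atan2(-0.147, -0.200) = 216°.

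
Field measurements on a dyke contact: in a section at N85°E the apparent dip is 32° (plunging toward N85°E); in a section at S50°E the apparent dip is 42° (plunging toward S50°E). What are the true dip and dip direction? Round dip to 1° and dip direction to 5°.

true dip 42°, dip direction 130°

The two traces are lines in the plane: v₁ = (sin 85°·cos 32°, cos 85°·cos 32°, −sin 32°), v₂ = (sin 130°·cos 42°, cos 130°·cos 42°, −sin 42°).
n = v₁ × v₂ = (0.303, -0.264, 0.446) (taken with n_z > 0).
Dip δ = arctan(|n_h|/n_z) = arctan(0.401/0.446) = 42.0°.
The horizontal component of n points toward azimuth atan2(n_x, n_y) = 131°, the dip direction.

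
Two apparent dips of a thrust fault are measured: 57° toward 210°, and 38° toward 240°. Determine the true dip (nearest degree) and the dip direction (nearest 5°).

true dip 62°, dip direction 175°

Each apparent-dip line lies in the plane. As unit vectors (x east, y north, z up), v₁ plunges 57°→210° and v₂ plunges 38°→240°.
The plane normal is n = v₁ × v₂ ∝ (0.040, -0.405, 0.215).
True dip = arccos(n_z / |n|) = arccos(0.4667) = 62.2°.
Dip direction = atan2(0.040, -0.405) = 174° (azimuth of n's horizontal projection).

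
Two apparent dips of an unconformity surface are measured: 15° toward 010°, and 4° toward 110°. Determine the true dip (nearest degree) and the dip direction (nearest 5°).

The two traces are lines in the plane: v₁ = (sin 10°·cos 15°, cos 10°·cos 15°, −sin 15°), v₂ = (sin 110°·cos 4°, cos 110°·cos 4°, −sin 4°).
Cross product v₁ × v₂ gives the pole to the plane: n ∝ (0.155, 0.231, 0.949).
True dip = arccos(n_z / |n|) = arccos(0.9597) = 16.3°.
Dip direction = azimuth of (n_x, n_y) = atan2(0.155, 0.231) = 34°.

true dip 16°, dip direction 035°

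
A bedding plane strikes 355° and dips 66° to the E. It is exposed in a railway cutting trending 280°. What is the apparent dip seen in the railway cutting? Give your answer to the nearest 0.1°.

The section lies 75° from the strike.
tan(apparent dip) = tan 66° · sin 75° = 2.1695
α = arctan(2.1695) = 65.25°

65.3°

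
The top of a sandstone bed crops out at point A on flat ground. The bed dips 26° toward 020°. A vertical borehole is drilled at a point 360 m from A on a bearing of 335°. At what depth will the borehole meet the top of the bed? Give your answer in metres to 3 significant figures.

124 m

The hole lies 45° from the dip direction, so the down-dip offset is 360 × cos 45° = 254.56 m.
Depth = down-dip offset × tan(dip) = 254.56 × tan 26° = 254.56 × 0.4877
Depth = 124.16 m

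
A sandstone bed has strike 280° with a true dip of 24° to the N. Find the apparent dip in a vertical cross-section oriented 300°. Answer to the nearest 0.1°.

8.7°

The strike is 280° and the section trends 300°; the acute angle between them is β = 20°.
tan(apparent dip) = tan 24° · sin 20° = 0.1523
α = arctan(0.1523) = 8.66°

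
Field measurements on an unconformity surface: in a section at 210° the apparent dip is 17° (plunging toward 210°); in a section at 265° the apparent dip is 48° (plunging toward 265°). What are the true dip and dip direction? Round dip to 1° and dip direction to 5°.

The two traces are lines in the plane: v₁ = (sin 210°·cos 17°, cos 210°·cos 17°, −sin 17°), v₂ = (sin 265°·cos 48°, cos 265°·cos 48°, −sin 48°).
The plane normal is n = v₁ × v₂ ∝ (-0.598, 0.160, 0.524).
Dip δ = arctan(|n_h|/n_z) = arctan(0.620/0.524) = 49.8°.
The horizontal component of n points toward azimuth atan2(n_x, n_y) = 285°, the dip direction.

true dip 50°, dip direction 285°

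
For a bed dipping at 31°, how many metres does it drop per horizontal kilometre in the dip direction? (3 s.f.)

601 m

drop per km = 1000 × tan 31° = 1000 × 0.6009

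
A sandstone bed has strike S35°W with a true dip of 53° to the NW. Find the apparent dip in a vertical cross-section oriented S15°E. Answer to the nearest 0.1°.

The section lies 50° from the strike.
tan(apparent dip) = tan 53° · sin 50° = 1.0166
α = arctan(1.0166) = 45.47°

45.5°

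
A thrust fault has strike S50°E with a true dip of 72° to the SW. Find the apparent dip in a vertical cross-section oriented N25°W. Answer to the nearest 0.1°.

52.4°

Angle between strike (S50°E) and section (N25°W): β = 25°.
tan α = tan 72° × sin 25° = 3.0777 × 0.4226 = 1.3007
α = arctan(1.3007) = 52.45°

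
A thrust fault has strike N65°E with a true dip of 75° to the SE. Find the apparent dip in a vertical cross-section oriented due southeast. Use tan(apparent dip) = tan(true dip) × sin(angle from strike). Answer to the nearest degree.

The strike is N65°E and the section trends due southeast; the acute angle between them is β = 70°.
tan α = tan 75° × sin 70° = 3.7321 × 0.9397 = 3.5070
α = arctan(3.5070) = 74.08°

74°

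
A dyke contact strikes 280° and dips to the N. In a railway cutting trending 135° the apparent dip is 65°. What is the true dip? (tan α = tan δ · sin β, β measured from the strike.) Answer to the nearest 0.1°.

75.0°

The section is 35° from the strike.
tan(true dip) = tan 65° / sin 35° = 3.7388
true dip = arctan 3.7388 = 75.03°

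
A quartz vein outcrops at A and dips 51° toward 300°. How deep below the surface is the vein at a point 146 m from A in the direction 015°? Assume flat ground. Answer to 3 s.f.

46.7 m

The hole lies 75° from the dip direction, so the down-dip offset is 146 × cos 75° = 37.79 m.
Depth = down-dip offset × tan(dip) = 37.79 × tan 51° = 37.79 × 1.2349
Depth = 46.66 m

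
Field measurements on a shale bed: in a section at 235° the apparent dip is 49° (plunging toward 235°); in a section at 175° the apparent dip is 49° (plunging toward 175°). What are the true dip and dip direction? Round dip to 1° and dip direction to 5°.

true dip 53°, dip direction 205°

Represent each trace as a vector plunging at its apparent dip toward its trend (east-north-up frame): v₁ = (-0.537, -0.376, -0.755), v₂ = (0.057, -0.654, -0.755).
The plane normal is n = v₁ × v₂ ∝ (-0.209, -0.449, 0.373).
True dip = arccos(n_z / |n|) = arccos(0.6014) = 53.0°.
Dip direction = azimuth of (n_x, n_y) = atan2(-0.209, -0.449) = 205°.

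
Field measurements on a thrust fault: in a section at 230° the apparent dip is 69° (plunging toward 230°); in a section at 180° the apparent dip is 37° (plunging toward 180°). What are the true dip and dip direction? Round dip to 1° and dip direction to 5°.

The two traces are lines in the plane: v₁ = (sin 230°·cos 69°, cos 230°·cos 69°, −sin 69°), v₂ = (sin 180°·cos 37°, cos 180°·cos 37°, −sin 37°).
Cross product v₁ × v₂ gives the pole to the plane: n ∝ (-0.607, -0.165, 0.219).
tan δ = √(n_x²+n_y²)/n_z = 0.629/0.219, so δ = 70.8°.
Dip direction = azimuth of (n_x, n_y) = atan2(-0.607, -0.165) = 255°.

true dip 71°, dip direction 255°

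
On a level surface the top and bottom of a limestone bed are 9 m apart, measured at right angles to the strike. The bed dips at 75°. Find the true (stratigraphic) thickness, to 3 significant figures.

8.69 m

True thickness t = w · sin(dip) = 9 × sin 75°
t = 9 × 0.9659 = 8.693 m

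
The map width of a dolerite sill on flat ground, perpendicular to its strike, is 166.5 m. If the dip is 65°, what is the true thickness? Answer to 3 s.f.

151 m

True thickness t = w · sin(dip) = 166.5 × sin 65°
t = 166.5 × 0.9063 = 150.900 m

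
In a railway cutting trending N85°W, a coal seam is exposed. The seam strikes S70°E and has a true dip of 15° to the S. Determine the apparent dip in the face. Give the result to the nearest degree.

The section lies 15° from the strike.
tan α = tan 15° × sin 15° = 0.2679 × 0.2588 = 0.0694
α = arctan(0.0694) = 3.97°

4°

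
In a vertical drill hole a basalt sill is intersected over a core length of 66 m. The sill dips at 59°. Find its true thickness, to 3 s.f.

34.0 m

True thickness t = h · cos(dip) = 66 × cos 59°
t = 66 × 0.5150 = 33.993 m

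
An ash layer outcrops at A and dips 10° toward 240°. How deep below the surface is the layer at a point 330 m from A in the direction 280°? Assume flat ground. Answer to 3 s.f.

44.6 m

The hole lies 40° from the dip direction, so the down-dip offset is 330 × cos 40° = 252.79 m.
Depth = down-dip offset × tan(dip) = 252.79 × tan 10° = 252.79 × 0.1763
Depth = 44.57 m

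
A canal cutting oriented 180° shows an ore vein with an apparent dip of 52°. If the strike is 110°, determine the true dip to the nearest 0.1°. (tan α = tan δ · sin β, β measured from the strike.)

The section is 70° from the strike.
tan(true dip) = tan 52° / sin 70° = 1.3621
true dip = arctan 1.3621 = 53.72°

53.7°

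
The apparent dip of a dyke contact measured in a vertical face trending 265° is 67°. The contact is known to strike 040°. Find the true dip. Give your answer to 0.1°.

The section is 45° from the strike.
tan δ = tan α / sin β = tan 67° / sin 45° = 2.3559 / 0.7071 = 3.3317
δ = arctan(3.3317) = 73.29°

73.3°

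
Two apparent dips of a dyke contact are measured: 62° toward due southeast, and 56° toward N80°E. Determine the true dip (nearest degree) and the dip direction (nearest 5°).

Represent each trace as a vector plunging at its apparent dip toward its trend (east-north-up frame): v₁ = (0.332, -0.332, -0.883), v₂ = (0.551, 0.097, -0.829).
Cross product v₁ × v₂ gives the pole to the plane: n ∝ (0.361, -0.211, 0.215).
tan δ = √(n_x²+n_y²)/n_z = 0.418/0.215, so δ = 62.8°.
Dip direction = azimuth of (n_x, n_y) = atan2(0.361, -0.211) = 120°.

true dip 63°, dip direction 120°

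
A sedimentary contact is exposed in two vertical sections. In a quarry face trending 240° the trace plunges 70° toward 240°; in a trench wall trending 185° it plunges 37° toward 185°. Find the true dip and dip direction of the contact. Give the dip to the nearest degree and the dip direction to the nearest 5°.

true dip 71°, dip direction 260°

Represent each trace as a vector plunging at its apparent dip toward its trend (east-north-up frame): v₁ = (-0.296, -0.171, -0.940), v₂ = (-0.070, -0.796, -0.602).
Cross product v₁ × v₂ gives the pole to the plane: n ∝ (-0.645, -0.113, 0.224).
Dip δ = arctan(|n_h|/n_z) = arctan(0.655/0.224) = 71.1°.
Dip direction = azimuth of (n_x, n_y) = atan2(-0.645, -0.113) = 260°.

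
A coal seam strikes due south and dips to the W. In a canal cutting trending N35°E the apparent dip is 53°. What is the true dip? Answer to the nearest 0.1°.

66.6°

β = acute angle between strike due south and section N35°E = 35°.
tan(true dip) = tan 53° / sin 35° = 2.3136
true dip = arctan 2.3136 = 66.62°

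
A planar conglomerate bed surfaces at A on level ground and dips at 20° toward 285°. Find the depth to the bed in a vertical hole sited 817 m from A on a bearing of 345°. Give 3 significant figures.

The hole lies 60° from the dip direction, so the down-dip offset is 817 × cos 60° = 408.50 m.
Depth = down-dip offset × tan(dip) = 408.50 × tan 20° = 408.50 × 0.3640
Depth = 148.68 m

149 m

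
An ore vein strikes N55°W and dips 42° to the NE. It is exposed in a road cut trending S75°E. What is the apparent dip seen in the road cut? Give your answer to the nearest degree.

The strike is N55°W and the section trends S75°E; the acute angle between them is β = 20°.
tan α = tan 42° × sin 20° = 0.9004 × 0.3420 = 0.3080
apparent dip = arctan 0.3080 = 17.12°

17°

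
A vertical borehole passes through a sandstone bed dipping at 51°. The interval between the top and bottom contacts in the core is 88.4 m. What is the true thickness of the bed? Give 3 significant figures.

55.6 m

True thickness t = h · cos(dip) = 88.4 × cos 51°
t = 88.4 × 0.6293 = 55.632 m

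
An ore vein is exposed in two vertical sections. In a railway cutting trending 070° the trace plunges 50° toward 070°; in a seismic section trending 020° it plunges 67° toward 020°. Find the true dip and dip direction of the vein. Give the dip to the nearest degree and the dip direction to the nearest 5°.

true dip 67°, dip direction 010°

The two traces are lines in the plane: v₁ = (sin 70°·cos 50°, cos 70°·cos 50°, −sin 50°), v₂ = (sin 20°·cos 67°, cos 20°·cos 67°, −sin 67°).
Cross product v₁ × v₂ gives the pole to the plane: n ∝ (0.079, 0.454, 0.192).
tan δ = √(n_x²+n_y²)/n_z = 0.460/0.192, so δ = 67.3°.
Dip direction = azimuth of (n_x, n_y) = atan2(0.079, 0.454) = 10°.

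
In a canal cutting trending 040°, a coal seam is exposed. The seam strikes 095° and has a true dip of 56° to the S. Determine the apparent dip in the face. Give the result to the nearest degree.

The strike is 095° and the section trends 040°; the acute angle between them is β = 55°.
tan α = tan 56° × sin 55° = 1.4826 × 0.8192 = 1.2144
apparent dip = arctan 1.2144 = 50.53°

51°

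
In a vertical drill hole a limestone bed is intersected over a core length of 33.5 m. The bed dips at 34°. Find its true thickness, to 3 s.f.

27.8 m

True thickness t = h · cos(dip) = 33.5 × cos 34°
t = 33.5 × 0.8290 = 27.773 m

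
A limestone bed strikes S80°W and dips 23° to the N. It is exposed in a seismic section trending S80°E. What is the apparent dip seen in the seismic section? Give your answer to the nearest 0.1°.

8.3°

The section lies 20° from the strike.
tan α = tan 23° × sin 20° = 0.4245 × 0.3420 = 0.1452
apparent dip = arctan 0.1452 = 8.26°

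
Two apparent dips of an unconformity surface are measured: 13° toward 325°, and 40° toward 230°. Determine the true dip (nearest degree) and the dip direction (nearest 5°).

true dip 42°, dip direction 250°

The two traces are lines in the plane: v₁ = (sin 325°·cos 13°, cos 325°·cos 13°, −sin 13°), v₂ = (sin 230°·cos 40°, cos 230°·cos 40°, −sin 40°).
Cross product v₁ × v₂ gives the pole to the plane: n ∝ (-0.624, -0.227, 0.744).
True dip = arccos(n_z / |n|) = arccos(0.7459) = 41.8°.
The horizontal component of n points toward azimuth atan2(n_x, n_y) = 250°, the dip direction.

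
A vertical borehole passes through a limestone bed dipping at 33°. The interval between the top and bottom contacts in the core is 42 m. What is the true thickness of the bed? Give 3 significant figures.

35.2 m

True thickness t = h · cos(dip) = 42 × cos 33°
t = 42 × 0.8387 = 35.224 m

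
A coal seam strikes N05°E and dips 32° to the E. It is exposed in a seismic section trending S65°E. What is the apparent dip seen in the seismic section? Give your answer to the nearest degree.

30°

The section lies 70° from the strike.
tan(apparent dip) = tan 32° · sin 70° = 0.5872
α = arctan(0.5872) = 30.42°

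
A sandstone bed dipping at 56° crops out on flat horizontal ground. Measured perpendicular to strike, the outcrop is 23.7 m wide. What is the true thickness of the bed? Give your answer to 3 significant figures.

19.6 m

True thickness t = w · sin(dip) = 23.7 × sin 56°
t = 23.7 × 0.8290 = 19.648 m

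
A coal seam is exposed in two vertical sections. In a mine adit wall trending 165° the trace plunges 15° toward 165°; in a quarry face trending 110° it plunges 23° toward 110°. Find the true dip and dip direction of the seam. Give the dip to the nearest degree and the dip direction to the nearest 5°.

true dip 23°, dip direction 115°

Each apparent-dip line lies in the plane. As unit vectors (x east, y north, z up), v₁ plunges 15°→165° and v₂ plunges 23°→110°.
Cross product v₁ × v₂ gives the pole to the plane: n ∝ (0.283, -0.126, 0.728).
tan δ = √(n_x²+n_y²)/n_z = 0.310/0.728, so δ = 23.1°.
The horizontal component of n points toward azimuth atan2(n_x, n_y) = 114°, the dip direction.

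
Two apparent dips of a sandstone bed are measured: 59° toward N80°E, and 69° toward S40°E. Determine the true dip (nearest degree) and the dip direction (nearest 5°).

The two traces are lines in the plane: v₁ = (sin 80°·cos 59°, cos 80°·cos 59°, −sin 59°), v₂ = (sin 140°·cos 69°, cos 140°·cos 69°, −sin 69°).
Cross product v₁ × v₂ gives the pole to the plane: n ∝ (0.319, -0.276, 0.160).
True dip = arccos(n_z / |n|) = arccos(0.3544) = 69.2°.
Dip direction = azimuth of (n_x, n_y) = atan2(0.319, -0.276) = 131°.

true dip 69°, dip direction 130°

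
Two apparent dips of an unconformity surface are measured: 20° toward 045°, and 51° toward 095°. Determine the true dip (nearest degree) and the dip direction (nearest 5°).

Each apparent-dip line lies in the plane. As unit vectors (x east, y north, z up), v₁ plunges 20°→045° and v₂ plunges 51°→095°.
n = v₁ × v₂ = (0.535, -0.302, 0.453) (taken with n_z > 0).
True dip = arccos(n_z / |n|) = arccos(0.5934) = 53.6°.
Dip direction = atan2(0.535, -0.302) = 119° (azimuth of n's horizontal projection).

true dip 54°, dip direction 120°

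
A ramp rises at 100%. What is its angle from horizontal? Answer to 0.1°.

45.0°

tan θ = 100/100 = 1.0000
θ = arctan(1.0000) = 45.00°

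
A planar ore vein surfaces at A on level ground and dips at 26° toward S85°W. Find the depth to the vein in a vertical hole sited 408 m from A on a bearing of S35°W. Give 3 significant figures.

The hole lies 50° from the dip direction, so the down-dip offset is 408 × cos 50° = 262.26 m.
Depth = down-dip offset × tan(dip) = 262.26 × tan 26° = 262.26 × 0.4877
Depth = 127.91 m

128 m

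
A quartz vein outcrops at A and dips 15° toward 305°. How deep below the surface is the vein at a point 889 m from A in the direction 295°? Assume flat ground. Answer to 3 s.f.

235 m

The hole lies 10° from the dip direction, so the down-dip offset is 889 × cos 10° = 875.49 m.
Depth = down-dip offset × tan(dip) = 875.49 × tan 15° = 875.49 × 0.2679
Depth = 234.59 m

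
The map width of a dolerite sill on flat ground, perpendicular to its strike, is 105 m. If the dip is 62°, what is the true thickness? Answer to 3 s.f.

True thickness t = w · sin(dip) = 105 × sin 62°
t = 105 × 0.8829 = 92.709 m

92.7 m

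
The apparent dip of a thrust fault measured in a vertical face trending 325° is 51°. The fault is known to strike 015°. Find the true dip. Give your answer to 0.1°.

β = acute angle between strike 015° and section 325° = 50°.
tan δ = tan α / sin β = tan 51° / sin 50° = 1.2349 / 0.7660 = 1.6120
true dip = arctan 1.6120 = 58.19°

58.2°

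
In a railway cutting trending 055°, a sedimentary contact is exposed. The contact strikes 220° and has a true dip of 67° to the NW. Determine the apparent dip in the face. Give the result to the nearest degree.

31°

Angle between strike (220°) and section (055°): β = 15°.
tan α = tan 67° × sin 15° = 2.3559 × 0.2588 = 0.6097
apparent dip = arctan 0.6097 = 31.37°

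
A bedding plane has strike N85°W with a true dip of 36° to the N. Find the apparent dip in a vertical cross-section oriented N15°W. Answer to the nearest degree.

The section lies 70° from the strike.
tan(apparent dip) = tan 36° · sin 70° = 0.6827
α = arctan(0.6827) = 34.32°

34°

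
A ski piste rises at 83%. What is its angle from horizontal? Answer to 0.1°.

tan θ = 83/100 = 0.8300
θ = arctan(0.8300) = 39.69°

39.7°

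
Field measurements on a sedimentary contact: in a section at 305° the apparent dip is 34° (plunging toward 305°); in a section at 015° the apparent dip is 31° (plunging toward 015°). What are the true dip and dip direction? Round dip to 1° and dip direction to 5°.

Represent each trace as a vector plunging at its apparent dip toward its trend (east-north-up frame): v₁ = (-0.679, 0.476, -0.559), v₂ = (0.222, 0.828, -0.515).
The plane normal is n = v₁ × v₂ ∝ (-0.218, 0.474, 0.668).
True dip = arccos(n_z / |n|) = arccos(0.7881) = 38.0°.
The horizontal component of n points toward azimuth atan2(n_x, n_y) = 335°, the dip direction.

true dip 38°, dip direction 335°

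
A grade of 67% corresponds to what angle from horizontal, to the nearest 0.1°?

33.8°

tan θ = 67/100 = 0.6700
θ = arctan(0.6700) = 33.82°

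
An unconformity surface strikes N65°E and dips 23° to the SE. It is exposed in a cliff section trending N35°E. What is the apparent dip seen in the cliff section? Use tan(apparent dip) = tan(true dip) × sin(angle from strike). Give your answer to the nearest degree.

12°

The section lies 30° from the strike.
tan(apparent dip) = tan 23° · sin 30° = 0.2122
apparent dip = arctan 0.2122 = 11.98°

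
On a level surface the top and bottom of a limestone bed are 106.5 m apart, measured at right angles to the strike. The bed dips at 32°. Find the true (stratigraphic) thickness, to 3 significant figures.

True thickness t = w · sin(dip) = 106.5 × sin 32°
t = 106.5 × 0.5299 = 56.436 m

56.4 m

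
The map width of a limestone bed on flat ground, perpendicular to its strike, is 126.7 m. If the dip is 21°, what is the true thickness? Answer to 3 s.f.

True thickness t = w · sin(dip) = 126.7 × sin 21°
t = 126.7 × 0.3584 = 45.405 m

45.4 m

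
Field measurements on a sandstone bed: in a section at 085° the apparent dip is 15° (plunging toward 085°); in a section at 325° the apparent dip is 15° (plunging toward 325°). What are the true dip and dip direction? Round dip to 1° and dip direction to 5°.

Represent each trace as a vector plunging at its apparent dip toward its trend (east-north-up frame): v₁ = (0.962, 0.084, -0.259), v₂ = (-0.554, 0.791, -0.259).
Cross product v₁ × v₂ gives the pole to the plane: n ∝ (0.183, 0.392, 0.808).
True dip = arccos(n_z / |n|) = arccos(0.8814) = 28.2°.
Dip direction = azimuth of (n_x, n_y) = atan2(0.183, 0.392) = 25°.

true dip 28°, dip direction 025°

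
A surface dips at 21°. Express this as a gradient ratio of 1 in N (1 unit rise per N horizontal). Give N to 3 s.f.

1 : N means tan θ = 1/N, so N = 1/tan 21° = 1/0.3839

1 in 2.61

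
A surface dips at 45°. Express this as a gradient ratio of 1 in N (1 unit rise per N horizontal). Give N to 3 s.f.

1 in 1.00

1 : N means tan θ = 1/N, so N = 1/tan 45° = 1/1.0000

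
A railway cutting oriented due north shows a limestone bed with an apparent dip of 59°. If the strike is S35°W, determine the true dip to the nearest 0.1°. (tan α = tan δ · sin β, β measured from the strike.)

71.0°

β = acute angle between strike S35°W and section due north = 35°.
tan(true dip) = tan 59° / sin 35° = 2.9016
true dip = arctan 2.9016 = 70.98°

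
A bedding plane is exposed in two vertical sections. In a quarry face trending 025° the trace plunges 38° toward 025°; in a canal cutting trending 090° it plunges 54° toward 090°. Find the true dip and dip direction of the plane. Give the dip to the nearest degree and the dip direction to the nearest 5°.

true dip 54°, dip direction 080°

Represent each trace as a vector plunging at its apparent dip toward its trend (east-north-up frame): v₁ = (0.333, 0.714, -0.616), v₂ = (0.588, 0.000, -0.809).
Cross product v₁ × v₂ gives the pole to the plane: n ∝ (0.578, 0.092, 0.420).
tan δ = √(n_x²+n_y²)/n_z = 0.585/0.420, so δ = 54.3°.
The horizontal component of n points toward azimuth atan2(n_x, n_y) = 81°, the dip direction.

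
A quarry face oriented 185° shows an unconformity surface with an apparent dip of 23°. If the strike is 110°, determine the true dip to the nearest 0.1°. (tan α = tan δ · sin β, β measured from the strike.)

23.7°

β = acute angle between strike 110° and section 185° = 75°.
tan(true dip) = tan 23° / sin 75° = 0.4394
true dip = arctan 0.4394 = 23.72°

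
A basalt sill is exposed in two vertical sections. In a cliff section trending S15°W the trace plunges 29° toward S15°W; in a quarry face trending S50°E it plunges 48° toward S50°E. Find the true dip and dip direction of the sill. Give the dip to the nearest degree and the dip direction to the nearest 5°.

Represent each trace as a vector plunging at its apparent dip toward its trend (east-north-up frame): v₁ = (-0.226, -0.845, -0.485), v₂ = (0.513, -0.430, -0.743).
Cross product v₁ × v₂ gives the pole to the plane: n ∝ (0.419, -0.417, 0.530).
True dip = arccos(n_z / |n|) = arccos(0.6678) = 48.1°.
Dip direction = atan2(0.419, -0.417) = 135° (azimuth of n's horizontal projection).

true dip 48°, dip direction 135°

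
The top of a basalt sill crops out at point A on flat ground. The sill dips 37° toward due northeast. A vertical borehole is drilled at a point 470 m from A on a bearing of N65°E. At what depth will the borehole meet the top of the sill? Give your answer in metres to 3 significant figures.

The hole lies 20° from the dip direction, so the down-dip offset is 470 × cos 20° = 441.66 m.
Depth = down-dip offset × tan(dip) = 441.66 × tan 37° = 441.66 × 0.7536
Depth = 332.81 m

333 m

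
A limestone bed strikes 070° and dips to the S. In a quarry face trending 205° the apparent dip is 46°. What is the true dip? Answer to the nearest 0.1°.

55.7°

The section is 45° from the strike.
tan δ = tan α / sin β = tan 46° / sin 45° = 1.0355 / 0.7071 = 1.4645
δ = arctan(1.4645) = 55.67°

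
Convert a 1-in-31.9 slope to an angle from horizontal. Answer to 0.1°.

tan θ = 1/31.9 = 0.0313
θ = arctan(0.0313) = 1.80°

1.8°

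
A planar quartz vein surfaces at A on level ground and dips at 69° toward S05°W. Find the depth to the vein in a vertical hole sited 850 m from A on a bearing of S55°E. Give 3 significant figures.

The hole lies 60° from the dip direction, so the down-dip offset is 850 × cos 60° = 425.00 m.
Depth = down-dip offset × tan(dip) = 425.00 × tan 69° = 425.00 × 2.6051
Depth = 1107.16 m

1110 m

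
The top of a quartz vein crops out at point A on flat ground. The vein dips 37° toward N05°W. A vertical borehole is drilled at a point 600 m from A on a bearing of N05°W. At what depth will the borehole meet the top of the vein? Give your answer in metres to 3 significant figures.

452 m

The hole is directly down-dip from the outcrop, so the down-dip offset is 600 m.
Depth = down-dip offset × tan(dip) = 600.00 × tan 37° = 600.00 × 0.7536
Depth = 452.13 m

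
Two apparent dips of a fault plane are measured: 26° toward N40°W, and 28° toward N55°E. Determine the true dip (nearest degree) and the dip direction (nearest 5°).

true dip 37°, dip direction 010°

Each apparent-dip line lies in the plane. As unit vectors (x east, y north, z up), v₁ plunges 26°→N40°W and v₂ plunges 28°→N55°E.
The plane normal is n = v₁ × v₂ ∝ (0.101, 0.588, 0.791).
True dip = arccos(n_z / |n|) = arccos(0.7981) = 37.1°.
The horizontal component of n points toward azimuth atan2(n_x, n_y) = 10°, the dip direction.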